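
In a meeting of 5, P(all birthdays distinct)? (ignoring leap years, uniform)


P(all different) = Π(365-i)/365 for i=0..4
= (365/365)×(364/365)×...×(361/365)
= 0.972864

P ≈ 0.9729 ≈ 97.29%


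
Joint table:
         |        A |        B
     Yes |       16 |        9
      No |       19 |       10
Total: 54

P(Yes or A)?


P(Yes∨A) = P(Yes) + P(A) - P(Yes∧A)
= (25 + 35 - 16)/54 = 44/54 = 22/27

P = 22/27 ≈ 81.48%


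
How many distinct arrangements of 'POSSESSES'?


Letters: 9, freq: {'P': 1, 'O': 1, 'S': 5, 'E': 2}
9!/(1!×1!×5!×2!) = 362880/240 = 1512

1512


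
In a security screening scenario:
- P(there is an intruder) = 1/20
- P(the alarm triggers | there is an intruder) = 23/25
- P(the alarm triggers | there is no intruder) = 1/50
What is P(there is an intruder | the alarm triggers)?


Using Bayes' theorem:
P(A|B) = P(B|A)·P(A) / P(B)

P(the alarm triggers) = 23/25 × 1/20 + 1/50 × 19/20
= 23/500 + 19/1000 = 13/200

P(there is an intruder|the alarm triggers) = (23/500) / (13/200) = 46/65

P(there is an intruder|the alarm triggers) = 46/65 ≈ 70.77%


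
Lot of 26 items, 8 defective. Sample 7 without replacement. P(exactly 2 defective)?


Hypergeometric: C(8,2)×C(18,5)/C(26,7)
= 28×8568/657800 = 29988/82225

P(X=2) = 29988/82225 ≈ 36.47%


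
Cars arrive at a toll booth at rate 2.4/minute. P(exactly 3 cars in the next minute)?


Poisson(λ=2.4): P(X=3) = e^(-λ)×λ^k/k!
= e^(-2.4) × 2.4^3 / 3!
≈ 0.09071795329 × 13.824 / 6 ≈ 0.209014

P(X=3) ≈ 0.209014 ≈ 20.90%


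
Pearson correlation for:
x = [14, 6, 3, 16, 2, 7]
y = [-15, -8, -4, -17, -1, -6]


n=6, Σx=48, Σy=-51, Σxy=-586, Σx²=550, Σy²=631
r = (6×(-586) - 48×(-51))/√((6×550 - 48²)(6×631 - (-51)²))
= -1068/√(996×1185) = -1068/√1180260 ≈ -1068/1086.3977 ≈ -0.9831

r ≈ -0.9831


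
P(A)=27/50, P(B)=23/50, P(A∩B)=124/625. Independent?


P(A)×P(B) = 621/2500
P(A∩B) = 124/625
Not equal → NOT independent

No, not independent


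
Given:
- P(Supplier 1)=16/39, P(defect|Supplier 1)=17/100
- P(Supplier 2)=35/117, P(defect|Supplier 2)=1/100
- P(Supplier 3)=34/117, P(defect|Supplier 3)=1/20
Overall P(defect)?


P(B) = Σ P(B|Aᵢ)×P(Aᵢ)
  17/100×16/39 = 68/975
  1/100×35/117 = 7/2340
  1/20×34/117 = 17/1170
Sum = 1021/11700

P(defect) = 1021/11700 ≈ 8.73%


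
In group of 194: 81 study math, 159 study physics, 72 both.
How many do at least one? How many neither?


|A∪B| = 81+159-72 = 168
Neither = 194-168 = 26

At least one: 168; Neither: 26


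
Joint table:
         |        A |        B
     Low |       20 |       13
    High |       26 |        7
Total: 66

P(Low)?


P(Low) = (20+13)/66 = 33/66 = 1/2

P(Low) = 1/2 ≈ 50.00%


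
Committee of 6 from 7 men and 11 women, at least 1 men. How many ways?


Count by #men:
  1M,5W: C(7,1)×C(11,5)=3234
  2M,4W: C(7,2)×C(11,4)=6930
  3M,3W: C(7,3)×C(11,3)=5775
  4M,2W: C(7,4)×C(11,2)=1925
  5M,1W: C(7,5)×C(11,1)=231
  6M,0W: C(7,6)×C(11,0)=7
Total = 18102

18102


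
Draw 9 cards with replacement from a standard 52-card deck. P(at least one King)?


P(not a King) = 48/52 = 12/13
P(none in 9 draws) = (12/13)^9 = 5159780352/10604499373
P(≥1 King) = 1 - 5159780352/10604499373 = 5444719021/10604499373

P = 5444719021/10604499373 ≈ 51.34%


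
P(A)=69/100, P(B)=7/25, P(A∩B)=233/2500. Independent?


P(A)×P(B) = 483/2500
P(A∩B) = 233/2500
Not equal → NOT independent

No, not independent


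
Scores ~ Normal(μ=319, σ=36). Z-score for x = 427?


z = (x - μ)/σ = (427 - 319)/36 = 3.0

z = 3.0


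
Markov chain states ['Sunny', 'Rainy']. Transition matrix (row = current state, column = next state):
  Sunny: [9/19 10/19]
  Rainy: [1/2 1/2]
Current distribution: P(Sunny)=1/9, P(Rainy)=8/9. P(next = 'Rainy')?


P(next=Rainy) = Σᵢ P(now=i)×P(i→Rainy)
= 1/9×10/19 + 8/9×1/2
= 10/171 + 4/9 = 86/171

P = 86/171 ≈ 0.5029


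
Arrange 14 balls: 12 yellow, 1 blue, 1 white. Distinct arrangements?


14!/(12!×1!×1!) = 182

182


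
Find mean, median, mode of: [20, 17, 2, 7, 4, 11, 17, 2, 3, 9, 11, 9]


Sorted: [2, 2, 3, 4, 7, 9, 9, 11, 11, 17, 17, 20]
Mean = 112/12 = 28/3
Median = 9
Freq: {20: 1, 17: 2, 2: 2, 7: 1, 4: 1, 11: 2, 3: 1, 9: 2}
Mode: [2, 9, 11, 17]

Mean=28/3, Median=9, Mode=[2, 9, 11, 17]


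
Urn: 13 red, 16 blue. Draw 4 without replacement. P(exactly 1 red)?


Hypergeometric: C(13,1)×C(16,3)/C(29,4)
= 13×560/23751 = 80/261

P(X=1) = 80/261 ≈ 30.65%


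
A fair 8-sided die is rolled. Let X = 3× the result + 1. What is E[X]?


E[die] = (1+8)/2 = 9/2
E[X] = 3×9/2 + 1 = 29/2

E[X] = 29/2


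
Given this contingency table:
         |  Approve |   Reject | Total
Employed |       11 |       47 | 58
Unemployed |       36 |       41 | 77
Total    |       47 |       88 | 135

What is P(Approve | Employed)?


P(Approve | Employed) = 11/(11+47) = 11/58

P(Approve|Employed) = 11/58 ≈ 18.97%


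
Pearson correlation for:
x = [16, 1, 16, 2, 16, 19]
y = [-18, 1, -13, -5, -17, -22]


n=6, Σx=70, Σy=-74, Σxy=-1195, Σx²=1134, Σy²=1292
r = (6×(-1195) - 70×(-74))/√((6×1134 - 70²)(6×1292 - (-74)²))
= -1990/√(1904×2276) = -1990/√4333504 ≈ -1990/2081.7070 ≈ -0.9559

r ≈ -0.9559


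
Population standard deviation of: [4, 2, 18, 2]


Mean = 26/4 = 13/2
  (4-13/2)²=25/4
  (2-13/2)²=81/4
  (18-13/2)²=529/4
  (2-13/2)²=81/4
Σ(x-μ)² = 179
σ² = 179/4

σ = √(179/4) ≈ 6.6895


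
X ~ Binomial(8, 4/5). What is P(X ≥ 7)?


P(X ≥ 7) = Σ P(X=i) for i=7..8
P(X=7) = 131072/390625
P(X=8) = 65536/390625
Sum = 196608/390625

P(X ≥ 7) = 196608/390625 ≈ 50.33%


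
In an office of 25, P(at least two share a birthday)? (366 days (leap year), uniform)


P(all different) = Π(366-i)/366 for i=0..24
= 0.432316
P(match) = 1 - 0.432316 = 0.567684

P ≈ 0.5677 ≈ 56.77%


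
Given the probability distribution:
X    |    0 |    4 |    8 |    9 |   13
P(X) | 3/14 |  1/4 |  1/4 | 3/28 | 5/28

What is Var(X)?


E[X] = 44/7
E[X²] = 412/7
Var(X) = E[X²] - (E[X])² = 412/7 - 1936/49 = 948/49

Var(X) = 948/49 ≈ 19.3469


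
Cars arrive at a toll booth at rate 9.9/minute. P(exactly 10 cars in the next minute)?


Poisson(λ=9.9): P(X=10) = e^(-λ)×λ^k/k!
= e^(-9.9) × 9.9^10 / 10!
≈ 5.017468206e-05 × 9043820750.09 / 3628800 ≈ 0.125047

P(X=10) ≈ 0.125047 ≈ 12.50%


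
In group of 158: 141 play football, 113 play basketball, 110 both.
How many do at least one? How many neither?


|A∪B| = 141+113-110 = 144
Neither = 158-144 = 14

At least one: 144; Neither: 14


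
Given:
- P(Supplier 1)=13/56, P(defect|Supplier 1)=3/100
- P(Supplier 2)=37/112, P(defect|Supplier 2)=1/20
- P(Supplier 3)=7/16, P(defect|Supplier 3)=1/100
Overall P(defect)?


P(B) = Σ P(B|Aᵢ)×P(Aᵢ)
  3/100×13/56 = 39/5600
  1/20×37/112 = 37/2240
  1/100×7/16 = 7/1600
Sum = 39/1400

P(defect) = 39/1400 ≈ 2.79%


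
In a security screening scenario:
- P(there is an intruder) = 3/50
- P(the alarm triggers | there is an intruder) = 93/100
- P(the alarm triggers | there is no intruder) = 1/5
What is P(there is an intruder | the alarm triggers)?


Using Bayes' theorem:
P(A|B) = P(B|A)·P(A) / P(B)

P(the alarm triggers) = 93/100 × 3/50 + 1/5 × 47/50
= 279/5000 + 47/250 = 1219/5000

P(there is an intruder|the alarm triggers) = (279/5000) / (1219/5000) = 279/1219

P(there is an intruder|the alarm triggers) = 279/1219 ≈ 22.89%


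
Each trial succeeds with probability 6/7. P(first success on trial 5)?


Geometric: P(X=5) = (1-p)^(k-1)×p = (1/7)^4×6/7 = 6/16807

P(X=5) = 6/16807 ≈ 0.04%


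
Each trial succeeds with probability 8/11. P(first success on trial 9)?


Geometric: P(X=9) = (1-p)^(k-1)×p = (3/11)^8×8/11 = 52488/2357947691

P(X=9) = 52488/2357947691 ≈ 0.00%


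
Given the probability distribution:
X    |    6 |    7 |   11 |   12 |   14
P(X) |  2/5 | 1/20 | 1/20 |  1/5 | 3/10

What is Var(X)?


E[X] = 99/10
E[X²] = 221/2
Var(X) = E[X²] - (E[X])² = 221/2 - 9801/100 = 1249/100

Var(X) = 1249/100 ≈ 12.4900


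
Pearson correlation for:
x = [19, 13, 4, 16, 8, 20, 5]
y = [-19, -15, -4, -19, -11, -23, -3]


n=7, Σx=85, Σy=-94, Σxy=-1439, Σx²=1291, Σy²=1622
r = (7×(-1439) - 85×(-94))/√((7×1291 - 85²)(7×1622 - (-94)²))
= -2083/√(1812×2518) = -2083/√4562616 ≈ -2083/2136.0281 ≈ -0.9752

r ≈ -0.9752


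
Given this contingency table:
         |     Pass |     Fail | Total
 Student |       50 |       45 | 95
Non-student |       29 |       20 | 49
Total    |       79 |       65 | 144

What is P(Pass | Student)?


P(Pass | Student) = 50/(50+45) = 50/95 = 10/19

P(Pass|Student) = 10/19 ≈ 52.63%


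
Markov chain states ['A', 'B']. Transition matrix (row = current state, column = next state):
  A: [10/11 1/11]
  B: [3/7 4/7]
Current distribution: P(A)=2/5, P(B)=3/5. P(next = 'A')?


P(next=A) = Σᵢ P(now=i)×P(i→A)
= 2/5×10/11 + 3/5×3/7
= 4/11 + 9/35 = 239/385

P = 239/385 ≈ 0.6208


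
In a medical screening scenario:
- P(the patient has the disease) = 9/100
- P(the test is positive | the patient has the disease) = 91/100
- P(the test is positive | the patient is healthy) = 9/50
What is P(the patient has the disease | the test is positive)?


Using Bayes' theorem:
P(A|B) = P(B|A)·P(A) / P(B)

P(the test is positive) = 91/100 × 9/100 + 9/50 × 91/100
= 819/10000 + 819/5000 = 2457/10000

P(the patient has the disease|the test is positive) = (819/10000) / (2457/10000) = 1/3

P(the patient has the disease|the test is positive) = 1/3 ≈ 33.33%


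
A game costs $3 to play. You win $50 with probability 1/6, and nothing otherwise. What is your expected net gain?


E[gain] = (50-3)×1/6 + (-3)×5/6
= 47/6 - 5/2 = 16/3

Expected net gain = $16/3 ≈ $5.33


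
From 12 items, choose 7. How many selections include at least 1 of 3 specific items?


Complement: C(12,7) - C(9,7) = 792 - 36 = 756

756


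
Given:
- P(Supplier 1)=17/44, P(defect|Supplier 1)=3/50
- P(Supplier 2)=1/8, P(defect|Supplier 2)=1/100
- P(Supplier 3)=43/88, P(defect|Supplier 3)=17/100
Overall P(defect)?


P(B) = Σ P(B|Aᵢ)×P(Aᵢ)
  3/50×17/44 = 51/2200
  1/100×1/8 = 1/800
  17/100×43/88 = 731/8800
Sum = 43/400

P(defect) = 43/400 ≈ 10.75%


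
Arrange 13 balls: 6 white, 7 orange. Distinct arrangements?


13!/(6!×7!) = 1716

1716


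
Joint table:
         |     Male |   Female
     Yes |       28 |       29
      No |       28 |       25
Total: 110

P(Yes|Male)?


P(Yes|Male) = 28/(28+28) = 28/56 = 1/2

P = 1/2 ≈ 50.00%


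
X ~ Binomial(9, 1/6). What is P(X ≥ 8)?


P(X ≥ 8) = Σ P(X=i) for i=8..9
P(X=8) = 5/1119744
P(X=9) = 1/10077696
Sum = 23/5038848

P(X ≥ 8) = 23/5038848 ≈ 0.00%


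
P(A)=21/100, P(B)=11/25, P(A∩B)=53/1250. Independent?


P(A)×P(B) = 231/2500
P(A∩B) = 53/1250
Not equal → NOT independent

No, not independent


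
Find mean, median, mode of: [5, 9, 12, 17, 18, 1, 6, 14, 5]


Sorted: [1, 5, 5, 6, 9, 12, 14, 17, 18]
Mean = 87/9 = 29/3
Median = 9
Freq: {5: 2, 9: 1, 12: 1, 17: 1, 18: 1, 1: 1, 6: 1, 14: 1}
Mode: [5]

Mean=29/3, Median=9, Mode=5


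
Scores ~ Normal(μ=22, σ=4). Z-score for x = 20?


z = (x - μ)/σ = (20 - 22)/4 = -0.5

z = -0.5


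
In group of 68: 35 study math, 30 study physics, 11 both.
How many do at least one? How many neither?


|A∪B| = 35+30-11 = 54
Neither = 68-54 = 14

At least one: 54; Neither: 14


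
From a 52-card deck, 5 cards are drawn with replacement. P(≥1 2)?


P(not a 2) = 48/52 = 12/13
P(none in 5 draws) = (12/13)^5 = 248832/371293
P(≥1 2) = 1 - 248832/371293 = 122461/371293

P = 122461/371293 ≈ 32.98%


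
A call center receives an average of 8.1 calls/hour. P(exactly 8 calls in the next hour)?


Poisson(λ=8.1): P(X=8) = e^(-λ)×λ^k/k!
= e^(-8.1) × 8.1^8 / 8!
≈ 0.0003035391381 × 18530201.8885 / 40320 ≈ 0.139500

P(X=8) ≈ 0.139500 ≈ 13.95%


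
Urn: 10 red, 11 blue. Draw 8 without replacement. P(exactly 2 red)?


Hypergeometric: C(10,2)×C(11,6)/C(21,8)
= 45×462/203490 = 33/323

P(X=2) = 33/323 ≈ 10.22%


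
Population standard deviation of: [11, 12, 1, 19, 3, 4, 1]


Mean = 51/7
  (11-51/7)²=676/49
  (12-51/7)²=1089/49
  (1-51/7)²=1936/49
  (19-51/7)²=6724/49
  (3-51/7)²=900/49
  (4-51/7)²=529/49
  (1-51/7)²=1936/49
Σ(x-μ)² = 1970/7
σ² = (1970/7)/7 = 1970/49

σ = √(1970/49) ≈ 6.3407


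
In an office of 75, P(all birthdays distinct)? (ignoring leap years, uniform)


P(all different) = Π(365-i)/365 for i=0..74
= (365/365)×(364/365)×...×(291/365)
= 0.000280

P ≈ 0.0003 ≈ 0.03%


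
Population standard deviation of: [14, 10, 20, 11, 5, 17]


Mean = 77/6
  (14-77/6)²=49/36
  (10-77/6)²=289/36
  (20-77/6)²=1849/36
  (11-77/6)²=121/36
  (5-77/6)²=2209/36
  (17-77/6)²=625/36
Σ(x-μ)² = 857/6
σ² = (857/6)/6 = 857/36

σ = √(857/36) ≈ 4.8791


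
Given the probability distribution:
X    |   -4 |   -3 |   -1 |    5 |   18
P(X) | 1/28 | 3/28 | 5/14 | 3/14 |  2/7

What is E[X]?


E[X] = Σ x·P(X=x)
= (-4)×(1/28) + (-3)×(3/28) + (-1)×(5/14) + (5)×(3/14) + (18)×(2/7)
= 151/28

E[X] = 151/28


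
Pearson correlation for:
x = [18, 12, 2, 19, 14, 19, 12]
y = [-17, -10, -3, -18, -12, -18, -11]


n=7, Σx=96, Σy=-89, Σxy=-1416, Σx²=1534, Σy²=1311
r = (7×(-1416) - 96×(-89))/√((7×1534 - 96²)(7×1311 - (-89)²))
= -1368/√(1522×1256) = -1368/√1911632 ≈ -1368/1382.6178 ≈ -0.9894

r ≈ -0.9894


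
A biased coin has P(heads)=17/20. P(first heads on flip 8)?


Geometric: P(X=8) = (1-p)^(k-1)×p = (3/20)^7×17/20 = 37179/25600000000

P(X=8) = 37179/25600000000 ≈ 0.00%


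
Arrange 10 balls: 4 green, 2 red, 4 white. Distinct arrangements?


10!/(4!×2!×4!) = 3150

3150


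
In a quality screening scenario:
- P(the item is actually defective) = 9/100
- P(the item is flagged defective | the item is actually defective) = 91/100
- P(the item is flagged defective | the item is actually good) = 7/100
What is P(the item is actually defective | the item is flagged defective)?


Using Bayes' theorem:
P(A|B) = P(B|A)·P(A) / P(B)

P(the item is flagged defective) = 91/100 × 9/100 + 7/100 × 91/100
= 819/10000 + 637/10000 = 91/625

P(the item is actually defective|the item is flagged defective) = (819/10000) / (91/625) = 9/16

P(the item is actually defective|the item is flagged defective) = 9/16 ≈ 56.25%


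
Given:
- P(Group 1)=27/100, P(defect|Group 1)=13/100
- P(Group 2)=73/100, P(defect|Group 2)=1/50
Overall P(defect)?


P(B) = Σ P(B|Aᵢ)×P(Aᵢ)
  13/100×27/100 = 351/10000
  1/50×73/100 = 73/5000
Sum = 497/10000

P(defect) = 497/10000 ≈ 4.97%


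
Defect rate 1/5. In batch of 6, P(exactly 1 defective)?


Binomial: P(X=1) = C(6,1)×p^1×(1-p)^5
= 6 × 1/5 × 1024/3125 = 6144/15625

P(X=1) = 6144/15625 ≈ 39.32%


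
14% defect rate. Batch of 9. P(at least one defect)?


P(all good) = (43/50)^9 = 502592611936843/1953125000000000
P(≥1 defect) = 1450532388063157/1953125000000000

P = 1450532388063157/1953125000000000 ≈ 74.27%


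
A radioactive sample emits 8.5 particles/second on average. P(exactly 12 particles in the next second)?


Poisson(λ=8.5): P(X=12) = e^(-λ)×λ^k/k!
= e^(-8.5) × 8.5^12 / 12!
≈ 0.000203468369 × 142241757136 / 479001600 ≈ 0.060421

P(X=12) ≈ 0.060421 ≈ 6.04%


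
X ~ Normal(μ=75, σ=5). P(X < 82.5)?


z = (82.5-75)/5 = 1.5
P(Z < 1.5) = 0.9332

P(X < 82.5) ≈ 0.9332


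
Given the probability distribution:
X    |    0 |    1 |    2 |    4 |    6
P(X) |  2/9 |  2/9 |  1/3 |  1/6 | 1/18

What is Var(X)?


E[X] = 17/9
E[X²] = 56/9
Var(X) = E[X²] - (E[X])² = 56/9 - 289/81 = 215/81

Var(X) = 215/81 ≈ 2.6543


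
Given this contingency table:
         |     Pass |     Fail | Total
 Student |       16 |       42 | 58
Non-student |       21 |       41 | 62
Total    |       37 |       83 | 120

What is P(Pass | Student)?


P(Pass | Student) = 16/(16+42) = 16/58 = 8/29

P(Pass|Student) = 8/29 ≈ 27.59%


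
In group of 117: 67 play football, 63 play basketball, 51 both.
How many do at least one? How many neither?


|A∪B| = 67+63-51 = 79
Neither = 117-79 = 38

At least one: 79; Neither: 38


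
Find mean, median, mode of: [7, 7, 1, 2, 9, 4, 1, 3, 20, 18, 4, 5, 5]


Sorted: [1, 1, 2, 3, 4, 4, 5, 5, 7, 7, 9, 18, 20]
Mean = 86/13
Median = 5
Freq: {7: 2, 1: 2, 2: 1, 9: 1, 4: 2, 3: 1, 20: 1, 18: 1, 5: 2}
Mode: [1, 4, 5, 7]

Mean=86/13, Median=5, Mode=[1, 4, 5, 7]


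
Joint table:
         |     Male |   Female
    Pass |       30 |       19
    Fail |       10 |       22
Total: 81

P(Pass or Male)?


P(Pass∨Male) = P(Pass) + P(Male) - P(Pass∧Male)
= (49 + 40 - 30)/81 = 59/81

P = 59/81 ≈ 72.84%


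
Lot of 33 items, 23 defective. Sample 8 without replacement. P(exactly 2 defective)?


Hypergeometric: C(23,2)×C(10,6)/C(33,8)
= 253×210/13884156 = 805/210366

P(X=2) = 805/210366 ≈ 0.38%


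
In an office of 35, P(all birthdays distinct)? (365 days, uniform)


P(all different) = Π(365-i)/365 for i=0..34
= (365/365)×(364/365)×...×(331/365)
= 0.185617

P ≈ 0.1856 ≈ 18.56%


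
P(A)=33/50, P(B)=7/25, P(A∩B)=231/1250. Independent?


P(A)×P(B) = 231/1250
P(A∩B) = 231/1250
Equal ✓ → Independent

Yes, independent


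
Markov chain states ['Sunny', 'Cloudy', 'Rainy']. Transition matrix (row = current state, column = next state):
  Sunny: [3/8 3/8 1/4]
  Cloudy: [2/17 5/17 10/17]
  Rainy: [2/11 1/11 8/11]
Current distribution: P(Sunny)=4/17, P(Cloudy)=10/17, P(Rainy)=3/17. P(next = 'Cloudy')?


P(next=Cloudy) = Σᵢ P(now=i)×P(i→Cloudy)
= 4/17×3/8 + 10/17×5/17 + 3/17×1/11
= 3/34 + 50/289 + 3/187 = 1763/6358

P = 1763/6358 ≈ 0.2773


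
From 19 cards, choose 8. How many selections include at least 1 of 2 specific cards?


Complement: C(19,8) - C(17,8) = 75582 - 24310 = 51272

51272


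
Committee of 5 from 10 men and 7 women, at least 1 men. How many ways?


Count by #men:
  1M,4W: C(10,1)×C(7,4)=350
  2M,3W: C(10,2)×C(7,3)=1575
  3M,2W: C(10,3)×C(7,2)=2520
  4M,1W: C(10,4)×C(7,1)=1470
  5M,0W: C(10,5)×C(7,0)=252
Total = 6167

6167


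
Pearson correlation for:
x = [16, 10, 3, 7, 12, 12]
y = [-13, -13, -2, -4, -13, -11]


n=6, Σx=60, Σy=-56, Σxy=-660, Σx²=702, Σy²=648
r = (6×(-660) - 60×(-56))/√((6×702 - 60²)(6×648 - (-56)²))
= -600/√(612×752) = -600/√460224 ≈ -600/678.3981 ≈ -0.8844

r ≈ -0.8844


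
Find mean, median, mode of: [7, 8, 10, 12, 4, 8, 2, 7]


Sorted: [2, 4, 7, 7, 8, 8, 10, 12]
Mean = 58/8 = 29/4
Median = 15/2
Freq: {7: 2, 8: 2, 10: 1, 12: 1, 4: 1, 2: 1}
Mode: [7, 8]

Mean=29/4, Median=15/2, Mode=[7, 8]


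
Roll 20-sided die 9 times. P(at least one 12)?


P(no 12)^9 = (19/20)^9 = 322687697779/512000000000
P(≥1) = 1 - 322687697779/512000000000 = 189312302221/512000000000

P = 189312302221/512000000000 ≈ 36.98%


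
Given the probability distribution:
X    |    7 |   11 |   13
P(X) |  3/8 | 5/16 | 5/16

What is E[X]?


E[X] = Σ x·P(X=x)
= (7)×(3/8) + (11)×(5/16) + (13)×(5/16)
= 81/8

E[X] = 81/8


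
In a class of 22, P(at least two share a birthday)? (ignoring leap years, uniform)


P(all different) = Π(365-i)/365 for i=0..21
= 0.524305
P(match) = 1 - 0.524305 = 0.475695

P ≈ 0.4757 ≈ 47.57%


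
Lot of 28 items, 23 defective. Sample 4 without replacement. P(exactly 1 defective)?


Hypergeometric: C(23,1)×C(5,3)/C(28,4)
= 23×10/20475 = 46/4095

P(X=1) = 46/4095 ≈ 1.12%


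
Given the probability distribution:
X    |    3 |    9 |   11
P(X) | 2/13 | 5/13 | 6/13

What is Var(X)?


E[X] = 9
E[X²] = 1149/13
Var(X) = E[X²] - (E[X])² = 1149/13 - 81 = 96/13

Var(X) = 96/13 ≈ 7.3846


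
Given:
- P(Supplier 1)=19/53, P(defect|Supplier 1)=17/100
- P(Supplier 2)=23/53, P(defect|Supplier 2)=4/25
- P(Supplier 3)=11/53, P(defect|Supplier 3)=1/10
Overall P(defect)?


P(B) = Σ P(B|Aᵢ)×P(Aᵢ)
  17/100×19/53 = 323/5300
  4/25×23/53 = 92/1325
  1/10×11/53 = 11/530
Sum = 801/5300

P(defect) = 801/5300 ≈ 15.11%


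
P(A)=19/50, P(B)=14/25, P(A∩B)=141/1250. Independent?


P(A)×P(B) = 133/625
P(A∩B) = 141/1250
Not equal → NOT independent

No, not independent


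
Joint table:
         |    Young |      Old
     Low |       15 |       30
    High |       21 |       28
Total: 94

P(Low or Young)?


P(Low∨Young) = P(Low) + P(Young) - P(Low∧Young)
= (45 + 36 - 15)/94 = 66/94 = 33/47

P = 33/47 ≈ 70.21%


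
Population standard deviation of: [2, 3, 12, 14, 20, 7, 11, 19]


Mean = 88/8 = 11
  (2-11)²=81
  (3-11)²=64
  (12-11)²=1
  (14-11)²=9
  (20-11)²=81
  (7-11)²=16
  (11-11)²=0
  (19-11)²=64
Σ(x-μ)² = 316
σ² = 316/8 = 79/2

σ = √(79/2) ≈ 6.2849


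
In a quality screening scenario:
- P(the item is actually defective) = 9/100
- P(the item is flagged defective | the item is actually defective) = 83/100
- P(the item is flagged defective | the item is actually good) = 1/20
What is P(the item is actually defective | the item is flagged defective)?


Using Bayes' theorem:
P(A|B) = P(B|A)·P(A) / P(B)

P(the item is flagged defective) = 83/100 × 9/100 + 1/20 × 91/100
= 747/10000 + 91/2000 = 601/5000

P(the item is actually defective|the item is flagged defective) = (747/10000) / (601/5000) = 747/1202

P(the item is actually defective|the item is flagged defective) = 747/1202 ≈ 62.15%


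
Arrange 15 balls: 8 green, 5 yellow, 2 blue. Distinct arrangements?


15!/(8!×5!×2!) = 135135

135135


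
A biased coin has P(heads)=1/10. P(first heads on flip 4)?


Geometric: P(X=4) = (1-p)^(k-1)×p = (9/10)^3×1/10 = 729/10000

P(X=4) = 729/10000 ≈ 7.29%


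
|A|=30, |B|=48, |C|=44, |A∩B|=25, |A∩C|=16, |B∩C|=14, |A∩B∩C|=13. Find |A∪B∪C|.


|A∪B∪C| = 30+48+44-25-16-14+13 = 80

|A∪B∪C| = 80


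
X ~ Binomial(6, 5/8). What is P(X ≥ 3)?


P(X ≥ 3) = Σ P(X=i) for i=3..6
P(X=3) = 16875/65536
P(X=4) = 84375/262144
P(X=5) = 28125/131072
P(X=6) = 15625/262144
Sum = 111875/131072

P(X ≥ 3) = 111875/131072 ≈ 85.35%


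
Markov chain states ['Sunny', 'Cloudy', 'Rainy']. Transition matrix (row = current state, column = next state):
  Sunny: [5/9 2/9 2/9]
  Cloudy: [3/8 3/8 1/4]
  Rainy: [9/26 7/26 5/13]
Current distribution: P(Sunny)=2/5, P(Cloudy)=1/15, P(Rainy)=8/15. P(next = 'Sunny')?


P(next=Sunny) = Σᵢ P(now=i)×P(i→Sunny)
= 2/5×5/9 + 1/15×3/8 + 8/15×9/26
= 2/9 + 1/40 + 12/65 = 2021/4680

P = 2021/4680 ≈ 0.4318


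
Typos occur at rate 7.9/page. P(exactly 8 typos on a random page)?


Poisson(λ=7.9): P(X=8) = e^(-λ)×λ^k/k!
= e^(-7.9) × 7.9^8 / 8!
≈ 0.0003707435405 × 15171088.0991 / 40320 ≈ 0.139499

P(X=8) ≈ 0.139499 ≈ 13.95%


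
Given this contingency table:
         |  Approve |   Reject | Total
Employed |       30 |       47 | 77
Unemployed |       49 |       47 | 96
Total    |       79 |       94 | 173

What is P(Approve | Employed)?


P(Approve | Employed) = 30/(30+47) = 30/77

P(Approve|Employed) = 30/77 ≈ 38.96%


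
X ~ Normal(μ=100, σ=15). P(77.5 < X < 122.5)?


z₁=(77.5-100)/15=-1.5, z₂=(122.5-100)/15=1.5
P = Φ(1.5) - Φ(-1.5) = 0.933193 - 0.066807 = 0.866386 ≈ 0.8664

P(77.5 < X < 122.5) ≈ 0.8664


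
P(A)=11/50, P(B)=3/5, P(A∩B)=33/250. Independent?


P(A)×P(B) = 33/250
P(A∩B) = 33/250
Equal ✓ → Independent

Yes, independent


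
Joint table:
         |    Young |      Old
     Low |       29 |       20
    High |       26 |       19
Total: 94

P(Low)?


P(Low) = (29+20)/94 = 49/94

P(Low) = 49/94 ≈ 52.13%


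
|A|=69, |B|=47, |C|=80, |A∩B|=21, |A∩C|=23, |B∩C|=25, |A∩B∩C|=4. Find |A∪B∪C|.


|A∪B∪C| = 69+47+80-21-23-25+4 = 131

|A∪B∪C| = 131


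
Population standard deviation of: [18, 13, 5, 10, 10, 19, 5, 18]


Mean = 98/8 = 49/4
  (18-49/4)²=529/16
  (13-49/4)²=9/16
  (5-49/4)²=841/16
  (10-49/4)²=81/16
  (10-49/4)²=81/16
  (19-49/4)²=729/16
  (5-49/4)²=841/16
  (18-49/4)²=529/16
Σ(x-μ)² = 455/2
σ² = (455/2)/8 = 455/16

σ = √(455/16) ≈ 5.3327


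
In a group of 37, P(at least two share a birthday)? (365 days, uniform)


P(all different) = Π(365-i)/365 for i=0..36
= 0.151266
P(match) = 1 - 0.151266 = 0.848734

P ≈ 0.8487 ≈ 84.87%


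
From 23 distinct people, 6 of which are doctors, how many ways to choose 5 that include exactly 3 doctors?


Choose 3 of the 6 doctors and 2 of the other 17 people:
C(6,3)×C(17,2) = 20×136 = 2720

2720


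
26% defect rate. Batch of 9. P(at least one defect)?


P(all good) = (37/50)^9 = 129961739795077/1953125000000000
P(≥1 defect) = 1823163260204923/1953125000000000

P = 1823163260204923/1953125000000000 ≈ 93.35%


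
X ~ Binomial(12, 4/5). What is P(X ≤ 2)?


P(X ≤ 2) = Σ P(X=i) for i=0..2
P(X=0) = 1/244140625
P(X=1) = 48/244140625
P(X=2) = 1056/244140625
Sum = 221/48828125

P(X ≤ 2) = 221/48828125 ≈ 0.00%


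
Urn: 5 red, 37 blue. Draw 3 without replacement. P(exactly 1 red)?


Hypergeometric: C(5,1)×C(37,2)/C(42,3)
= 5×666/11480 = 333/1148

P(X=1) = 333/1148 ≈ 29.01%


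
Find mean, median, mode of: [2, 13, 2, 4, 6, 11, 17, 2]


Sorted: [2, 2, 2, 4, 6, 11, 13, 17]
Mean = 57/8
Median = 5
Freq: {2: 3, 13: 1, 4: 1, 6: 1, 11: 1, 17: 1}
Mode: [2]

Mean=57/8, Median=5, Mode=2


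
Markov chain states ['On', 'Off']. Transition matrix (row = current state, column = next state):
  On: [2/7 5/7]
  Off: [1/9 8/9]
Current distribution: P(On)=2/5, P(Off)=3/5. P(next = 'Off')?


P(next=Off) = Σᵢ P(now=i)×P(i→Off)
= 2/5×5/7 + 3/5×8/9
= 2/7 + 8/15 = 86/105

P = 86/105 ≈ 0.8190


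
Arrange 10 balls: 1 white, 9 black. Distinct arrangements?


10!/(1!×9!) = 10

10


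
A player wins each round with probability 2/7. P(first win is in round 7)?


Geometric: P(X=7) = (1-p)^(k-1)×p = (5/7)^6×2/7 = 31250/823543

P(X=7) = 31250/823543 ≈ 3.79%


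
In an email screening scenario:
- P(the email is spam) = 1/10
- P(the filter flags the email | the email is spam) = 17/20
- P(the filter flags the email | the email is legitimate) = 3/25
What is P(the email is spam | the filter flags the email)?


Using Bayes' theorem:
P(A|B) = P(B|A)·P(A) / P(B)

P(the filter flags the email) = 17/20 × 1/10 + 3/25 × 9/10
= 17/200 + 27/250 = 193/1000

P(the email is spam|the filter flags the email) = (17/200) / (193/1000) = 85/193

P(the email is spam|the filter flags the email) = 85/193 ≈ 44.04%


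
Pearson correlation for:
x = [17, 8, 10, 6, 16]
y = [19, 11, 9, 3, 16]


n=5, Σx=57, Σy=58, Σxy=775, Σx²=745, Σy²=828
r = (5×775 - 57×58)/√((5×745 - 57²)(5×828 - 58²))
= 569/√(476×776) = 569/√369376 ≈ 569/607.7631 ≈ 0.9362

r ≈ 0.9362


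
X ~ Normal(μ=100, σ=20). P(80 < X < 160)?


z₁=(80-100)/20=-1.0, z₂=(160-100)/20=3.0
P = Φ(3.0) - Φ(-1.0) = 0.998650 - 0.158655 = 0.839995 ≈ 0.8400

P(80 < X < 160) ≈ 0.8400


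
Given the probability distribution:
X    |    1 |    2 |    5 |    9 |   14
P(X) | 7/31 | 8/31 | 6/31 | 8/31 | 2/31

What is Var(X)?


E[X] = 153/31
E[X²] = 1229/31
Var(X) = E[X²] - (E[X])² = 1229/31 - 23409/961 = 14690/961

Var(X) = 14690/961 ≈ 15.2862


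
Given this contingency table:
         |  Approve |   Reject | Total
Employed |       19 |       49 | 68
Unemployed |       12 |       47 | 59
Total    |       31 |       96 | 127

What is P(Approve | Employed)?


P(Approve | Employed) = 19/(19+49) = 19/68

P(Approve|Employed) = 19/68 ≈ 27.94%


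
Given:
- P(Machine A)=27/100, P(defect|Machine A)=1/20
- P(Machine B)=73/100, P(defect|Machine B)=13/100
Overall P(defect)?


P(B) = Σ P(B|Aᵢ)×P(Aᵢ)
  1/20×27/100 = 27/2000
  13/100×73/100 = 949/10000
Sum = 271/2500

P(defect) = 271/2500 ≈ 10.84%


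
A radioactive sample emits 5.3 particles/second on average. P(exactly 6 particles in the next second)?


Poisson(λ=5.3): P(X=6) = e^(-λ)×λ^k/k!
= e^(-5.3) × 5.3^6 / 6!
≈ 0.004991593907 × 22164.361129 / 720 ≈ 0.153660

P(X=6) ≈ 0.153660 ≈ 15.37%


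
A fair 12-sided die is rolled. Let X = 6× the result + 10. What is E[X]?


E[die] = (1+12)/2 = 13/2
E[X] = 6×13/2 + 10 = 49

E[X] = 49


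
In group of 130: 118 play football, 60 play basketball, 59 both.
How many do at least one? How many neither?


|A∪B| = 118+60-59 = 119
Neither = 130-119 = 11

At least one: 119; Neither: 11


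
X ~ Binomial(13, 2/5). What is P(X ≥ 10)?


P(X ≥ 10) = Σ P(X=i) for i=10..13
P(X=10) = 7907328/1220703125
P(X=11) = 1437696/1220703125
P(X=12) = 159744/1220703125
P(X=13) = 8192/1220703125
Sum = 1902592/244140625

P(X ≥ 10) = 1902592/244140625 ≈ 0.78%


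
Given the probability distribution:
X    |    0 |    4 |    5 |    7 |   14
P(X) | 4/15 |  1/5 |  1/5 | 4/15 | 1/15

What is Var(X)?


E[X] = 23/5
E[X²] = 103/3
Var(X) = E[X²] - (E[X])² = 103/3 - 529/25 = 988/75

Var(X) = 988/75 ≈ 13.1733


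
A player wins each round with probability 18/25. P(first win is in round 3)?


Geometric: P(X=3) = (1-p)^(k-1)×p = (7/25)^2×18/25 = 882/15625

P(X=3) = 882/15625 ≈ 5.64%


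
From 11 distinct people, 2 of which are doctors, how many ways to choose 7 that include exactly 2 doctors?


Choose 2 of the 2 doctors and 5 of the other 9 people:
C(2,2)×C(9,5) = 1×126 = 126

126


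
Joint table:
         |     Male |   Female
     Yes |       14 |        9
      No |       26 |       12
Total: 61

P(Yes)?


P(Yes) = (14+9)/61 = 23/61

P(Yes) = 23/61 ≈ 37.70%


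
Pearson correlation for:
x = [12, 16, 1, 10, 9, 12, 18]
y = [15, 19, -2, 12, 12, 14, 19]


n=7, Σx=78, Σy=89, Σxy=1220, Σx²=1050, Σy²=1435
r = (7×1220 - 78×89)/√((7×1050 - 78²)(7×1435 - 89²))
= 1598/√(1266×2124) = 1598/√2688984 ≈ 1598/1639.8122 ≈ 0.9745

r ≈ 0.9745


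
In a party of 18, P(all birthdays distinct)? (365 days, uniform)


P(all different) = Π(365-i)/365 for i=0..17
= (365/365)×(364/365)×...×(348/365)
= 0.653089

P ≈ 0.6531 ≈ 65.31%


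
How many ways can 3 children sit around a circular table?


Circular arrangements of 3 distinct objects: fix one position to break rotational symmetry.
(n-1)! = 2! = 2

2


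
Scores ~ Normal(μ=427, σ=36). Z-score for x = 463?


z = (x - μ)/σ = (463 - 427)/36 = 1.0

z = 1.0


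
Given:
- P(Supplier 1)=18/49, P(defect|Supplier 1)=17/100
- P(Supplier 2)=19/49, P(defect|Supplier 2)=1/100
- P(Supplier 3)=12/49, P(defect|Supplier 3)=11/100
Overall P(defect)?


P(B) = Σ P(B|Aᵢ)×P(Aᵢ)
  17/100×18/49 = 153/2450
  1/100×19/49 = 19/4900
  11/100×12/49 = 33/1225
Sum = 457/4900

P(defect) = 457/4900 ≈ 9.33%


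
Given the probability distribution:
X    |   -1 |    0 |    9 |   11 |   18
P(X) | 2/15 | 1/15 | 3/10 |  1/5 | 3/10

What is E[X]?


E[X] = Σ x·P(X=x)
= (-1)×(2/15) + (0)×(1/15) + (9)×(3/10) + (11)×(1/5) + (18)×(3/10)
= 61/6

E[X] = 61/6


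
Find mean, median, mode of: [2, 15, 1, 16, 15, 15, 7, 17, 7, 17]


Sorted: [1, 2, 7, 7, 15, 15, 15, 16, 17, 17]
Mean = 112/10 = 56/5
Median = 15
Freq: {2: 1, 15: 3, 1: 1, 16: 1, 7: 2, 17: 2}
Mode: [15]

Mean=56/5, Median=15, Mode=15


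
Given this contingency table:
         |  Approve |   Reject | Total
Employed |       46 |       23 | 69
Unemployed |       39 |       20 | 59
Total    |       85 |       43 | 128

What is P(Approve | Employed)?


P(Approve | Employed) = 46/(46+23) = 46/69 = 2/3

P(Approve|Employed) = 2/3 ≈ 66.67%


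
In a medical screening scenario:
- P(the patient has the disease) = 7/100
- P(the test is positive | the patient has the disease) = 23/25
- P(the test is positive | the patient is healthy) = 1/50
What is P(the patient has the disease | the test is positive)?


Using Bayes' theorem:
P(A|B) = P(B|A)·P(A) / P(B)

P(the test is positive) = 23/25 × 7/100 + 1/50 × 93/100
= 161/2500 + 93/5000 = 83/1000

P(the patient has the disease|the test is positive) = (161/2500) / (83/1000) = 322/415

P(the patient has the disease|the test is positive) = 322/415 ≈ 77.59%


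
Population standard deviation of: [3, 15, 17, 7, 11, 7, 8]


Mean = 68/7
  (3-68/7)²=2209/49
  (15-68/7)²=1369/49
  (17-68/7)²=2601/49
  (7-68/7)²=361/49
  (11-68/7)²=81/49
  (7-68/7)²=361/49
  (8-68/7)²=144/49
Σ(x-μ)² = 1018/7
σ² = (1018/7)/7 = 1018/49

σ = √(1018/49) ≈ 4.5580


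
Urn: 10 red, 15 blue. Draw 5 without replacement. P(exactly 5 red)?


Hypergeometric: C(10,5)×C(15,0)/C(25,5)
= 252×1/53130 = 6/1265

P(X=5) = 6/1265 ≈ 0.47%


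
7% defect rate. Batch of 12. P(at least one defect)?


P(all good) = (93/100)^12 = 418596297479370673535601/1000000000000000000000000
P(≥1 defect) = 581403702520629326464399/1000000000000000000000000

P = 581403702520629326464399/1000000000000000000000000 ≈ 58.14%


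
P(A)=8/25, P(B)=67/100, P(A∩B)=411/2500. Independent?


P(A)×P(B) = 134/625
P(A∩B) = 411/2500
Not equal → NOT independent

No, not independent


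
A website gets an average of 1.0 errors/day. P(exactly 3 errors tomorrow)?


Poisson(λ=1.0): P(X=3) = e^(-λ)×λ^k/k!
= e^(-1.0) × 1.0^3 / 3!
≈ 0.3678794412 × 1 / 6 ≈ 0.061313

P(X=3) ≈ 0.061313 ≈ 6.13%


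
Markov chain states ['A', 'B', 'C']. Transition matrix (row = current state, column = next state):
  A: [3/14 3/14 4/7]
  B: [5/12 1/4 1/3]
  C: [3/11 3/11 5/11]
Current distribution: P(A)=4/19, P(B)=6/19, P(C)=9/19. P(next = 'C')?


P(next=C) = Σᵢ P(now=i)×P(i→C)
= 4/19×4/7 + 6/19×1/3 + 9/19×5/11
= 16/133 + 2/19 + 45/209 = 645/1463

P = 645/1463 ≈ 0.4409


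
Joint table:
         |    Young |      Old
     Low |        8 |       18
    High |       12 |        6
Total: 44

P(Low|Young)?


P(Low|Young) = 8/(8+12) = 8/20 = 2/5

P = 2/5 ≈ 40.00%


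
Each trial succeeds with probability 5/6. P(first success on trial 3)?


Geometric: P(X=3) = (1-p)^(k-1)×p = (1/6)^2×5/6 = 5/216

P(X=3) = 5/216 ≈ 2.31%


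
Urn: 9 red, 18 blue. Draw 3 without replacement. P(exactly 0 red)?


Hypergeometric: C(9,0)×C(18,3)/C(27,3)
= 1×816/2925 = 272/975

P(X=0) = 272/975 ≈ 27.90%


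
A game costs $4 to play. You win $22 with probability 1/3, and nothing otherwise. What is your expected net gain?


E[gain] = (22-4)×1/3 + (-4)×2/3
= 6 - 8/3 = 10/3

Expected net gain = $10/3 ≈ $3.33


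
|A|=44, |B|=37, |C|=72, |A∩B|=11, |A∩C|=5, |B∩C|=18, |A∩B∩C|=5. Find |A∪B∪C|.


|A∪B∪C| = 44+37+72-11-5-18+5 = 124

|A∪B∪C| = 124


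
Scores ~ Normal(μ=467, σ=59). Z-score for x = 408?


z = (x - μ)/σ = (408 - 467)/59 = -1.0

z = -1.0


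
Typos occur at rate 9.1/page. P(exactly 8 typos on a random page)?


Poisson(λ=9.1): P(X=8) = e^(-λ)×λ^k/k!
= e^(-9.1) × 9.1^8 / 8!
≈ 0.0001116658085 × 47025252.7615 / 40320 ≈ 0.130236

P(X=8) ≈ 0.130236 ≈ 13.02%


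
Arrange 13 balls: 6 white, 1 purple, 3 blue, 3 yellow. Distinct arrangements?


13!/(6!×1!×3!×3!) = 240240

240240


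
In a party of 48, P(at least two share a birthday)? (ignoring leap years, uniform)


P(all different) = Π(365-i)/365 for i=0..47
= 0.039402
P(match) = 1 - 0.039402 = 0.960598

P ≈ 0.9606 ≈ 96.06%


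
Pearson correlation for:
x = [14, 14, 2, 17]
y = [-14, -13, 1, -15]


n=4, Σx=47, Σy=-41, Σxy=-631, Σx²=685, Σy²=591
r = (4×(-631) - 47×(-41))/√((4×685 - 47²)(4×591 - (-41)²))
= -597/√(531×683) = -597/√362673 ≈ -597/602.2234 ≈ -0.9913

r ≈ -0.9913


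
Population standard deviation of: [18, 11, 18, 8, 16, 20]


Mean = 91/6
  (18-91/6)²=289/36
  (11-91/6)²=625/36
  (18-91/6)²=289/36
  (8-91/6)²=1849/36
  (16-91/6)²=25/36
  (20-91/6)²=841/36
Σ(x-μ)² = 653/6
σ² = (653/6)/6 = 653/36

σ = √(653/36) ≈ 4.2590


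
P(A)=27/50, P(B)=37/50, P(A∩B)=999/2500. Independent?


P(A)×P(B) = 999/2500
P(A∩B) = 999/2500
Equal ✓ → Independent

Yes, independent


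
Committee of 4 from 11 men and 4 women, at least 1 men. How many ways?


Count by #men:
  1M,3W: C(11,1)×C(4,3)=44
  2M,2W: C(11,2)×C(4,2)=330
  3M,1W: C(11,3)×C(4,1)=660
  4M,0W: C(11,4)×C(4,0)=330
Total = 1364

1364


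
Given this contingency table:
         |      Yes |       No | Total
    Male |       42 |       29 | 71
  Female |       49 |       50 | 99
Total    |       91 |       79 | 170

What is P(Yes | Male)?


P(Yes | Male) = 42/(42+29) = 42/71

P(Yes|Male) = 42/71 ≈ 59.15%


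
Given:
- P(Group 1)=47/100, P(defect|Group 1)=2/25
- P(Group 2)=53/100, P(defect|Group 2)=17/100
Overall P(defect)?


P(B) = Σ P(B|Aᵢ)×P(Aᵢ)
  2/25×47/100 = 47/1250
  17/100×53/100 = 901/10000
Sum = 1277/10000

P(defect) = 1277/10000 ≈ 12.77%


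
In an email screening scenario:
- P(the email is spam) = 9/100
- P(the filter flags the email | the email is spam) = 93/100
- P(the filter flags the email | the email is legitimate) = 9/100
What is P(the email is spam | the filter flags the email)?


Using Bayes' theorem:
P(A|B) = P(B|A)·P(A) / P(B)

P(the filter flags the email) = 93/100 × 9/100 + 9/100 × 91/100
= 837/10000 + 819/10000 = 207/1250

P(the email is spam|the filter flags the email) = (837/10000) / (207/1250) = 93/184

P(the email is spam|the filter flags the email) = 93/184 ≈ 50.54%


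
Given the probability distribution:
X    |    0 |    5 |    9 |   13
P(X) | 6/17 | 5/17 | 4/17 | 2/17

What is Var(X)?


E[X] = 87/17
E[X²] = 787/17
Var(X) = E[X²] - (E[X])² = 787/17 - 7569/289 = 5810/289

Var(X) = 5810/289 ≈ 20.1038


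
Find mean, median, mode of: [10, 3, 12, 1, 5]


Sorted: [1, 3, 5, 10, 12]
Mean = 31/5
Median = 5
Freq: {10: 1, 3: 1, 12: 1, 1: 1, 5: 1}
Mode: No mode

Mean=31/5, Median=5, Mode=No mode


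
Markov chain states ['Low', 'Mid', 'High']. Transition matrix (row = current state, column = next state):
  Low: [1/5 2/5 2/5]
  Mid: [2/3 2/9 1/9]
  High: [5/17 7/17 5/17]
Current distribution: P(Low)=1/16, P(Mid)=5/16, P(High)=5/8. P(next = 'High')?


P(next=High) = Σᵢ P(now=i)×P(i→High)
= 1/16×2/5 + 5/16×1/9 + 5/8×5/17
= 1/40 + 5/144 + 25/136 = 2981/12240

P = 2981/12240 ≈ 0.2435


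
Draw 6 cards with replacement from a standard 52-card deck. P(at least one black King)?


P(not a black King) = 50/52 = 25/26
P(none in 6 draws) = (25/26)^6 = 244140625/308915776
P(≥1 black King) = 1 - 244140625/308915776 = 64775151/308915776

P = 64775151/308915776 ≈ 20.97%


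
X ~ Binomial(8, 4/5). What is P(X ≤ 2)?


P(X ≤ 2) = Σ P(X=i) for i=0..2
P(X=0) = 1/390625
P(X=1) = 32/390625
P(X=2) = 448/390625
Sum = 481/390625

P(X ≤ 2) = 481/390625 ≈ 0.12%


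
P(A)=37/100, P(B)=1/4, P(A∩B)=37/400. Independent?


P(A)×P(B) = 37/400
P(A∩B) = 37/400
Equal ✓ → Independent

Yes, independent


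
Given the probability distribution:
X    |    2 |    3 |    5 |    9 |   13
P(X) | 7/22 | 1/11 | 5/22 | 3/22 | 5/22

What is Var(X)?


E[X] = 137/22
E[X²] = 1259/22
Var(X) = E[X²] - (E[X])² = 1259/22 - 18769/484 = 8929/484

Var(X) = 8929/484 ≈ 18.4483


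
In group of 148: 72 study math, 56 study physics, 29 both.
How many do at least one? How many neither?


|A∪B| = 72+56-29 = 99
Neither = 148-99 = 49

At least one: 99; Neither: 49


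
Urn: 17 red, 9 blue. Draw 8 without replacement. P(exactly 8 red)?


Hypergeometric: C(17,8)×C(9,0)/C(26,8)
= 24310×1/1562275 = 34/2185

P(X=8) = 34/2185 ≈ 1.56%


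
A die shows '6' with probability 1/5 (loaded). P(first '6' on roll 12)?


Geometric: P(X=12) = (1-p)^(k-1)×p = (4/5)^11×1/5 = 4194304/244140625

P(X=12) = 4194304/244140625 ≈ 1.72%


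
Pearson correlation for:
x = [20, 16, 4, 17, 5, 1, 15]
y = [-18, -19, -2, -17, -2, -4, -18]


n=7, Σx=78, Σy=-80, Σxy=-1245, Σx²=1212, Σy²=1322
r = (7×(-1245) - 78×(-80))/√((7×1212 - 78²)(7×1322 - (-80)²))
= -2475/√(2400×2854) = -2475/√6849600 ≈ -2475/2617.1740 ≈ -0.9457

r ≈ -0.9457
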